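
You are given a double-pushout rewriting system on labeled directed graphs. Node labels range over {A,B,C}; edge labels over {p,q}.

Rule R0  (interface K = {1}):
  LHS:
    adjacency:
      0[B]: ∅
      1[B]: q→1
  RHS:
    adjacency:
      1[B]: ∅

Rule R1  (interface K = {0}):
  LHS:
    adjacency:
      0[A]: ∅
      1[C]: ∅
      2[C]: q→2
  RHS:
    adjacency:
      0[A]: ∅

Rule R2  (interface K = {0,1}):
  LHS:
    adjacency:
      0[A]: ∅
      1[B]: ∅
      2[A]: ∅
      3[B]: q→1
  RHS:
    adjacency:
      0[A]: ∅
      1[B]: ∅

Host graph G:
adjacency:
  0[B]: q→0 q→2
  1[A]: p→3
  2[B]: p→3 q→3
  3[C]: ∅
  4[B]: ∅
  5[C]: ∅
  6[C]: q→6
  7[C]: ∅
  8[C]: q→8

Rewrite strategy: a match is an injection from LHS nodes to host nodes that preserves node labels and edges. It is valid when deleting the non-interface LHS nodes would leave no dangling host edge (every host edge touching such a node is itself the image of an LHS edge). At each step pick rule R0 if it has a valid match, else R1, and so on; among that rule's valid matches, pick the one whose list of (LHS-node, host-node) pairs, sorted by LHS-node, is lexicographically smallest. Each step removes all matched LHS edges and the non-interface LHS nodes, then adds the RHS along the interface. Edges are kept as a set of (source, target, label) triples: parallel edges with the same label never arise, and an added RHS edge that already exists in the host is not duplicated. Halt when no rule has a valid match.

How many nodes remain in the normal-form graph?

Answer: 4

Derivation:
initial: |V|=9 |E|=7  E = 0-q->0 0-q->2 1-p->3 2-p->3 2-q->3 6-q->6 8-q->8
step 1: apply R0 at {0↦4, 1↦0}  → |V|=8 |E|=6  E = 0-q->2 1-p->3 2-p->3 2-q->3 6-q->6 8-q->8
step 2: apply R1 at {0↦1, 1↦5, 2↦6}  → |V|=6 |E|=5  E = 0-q->2 1-p->3 2-p->3 2-q->3 8-q->8
step 3: apply R1 at {0↦1, 1↦7, 2↦8}  → |V|=4 |E|=4  E = 0-q->2 1-p->3 2-p->3 2-q->3
normal form: no rule applies after step 3
NF nodes: {0:B, 1:A, 2:B, 3:C}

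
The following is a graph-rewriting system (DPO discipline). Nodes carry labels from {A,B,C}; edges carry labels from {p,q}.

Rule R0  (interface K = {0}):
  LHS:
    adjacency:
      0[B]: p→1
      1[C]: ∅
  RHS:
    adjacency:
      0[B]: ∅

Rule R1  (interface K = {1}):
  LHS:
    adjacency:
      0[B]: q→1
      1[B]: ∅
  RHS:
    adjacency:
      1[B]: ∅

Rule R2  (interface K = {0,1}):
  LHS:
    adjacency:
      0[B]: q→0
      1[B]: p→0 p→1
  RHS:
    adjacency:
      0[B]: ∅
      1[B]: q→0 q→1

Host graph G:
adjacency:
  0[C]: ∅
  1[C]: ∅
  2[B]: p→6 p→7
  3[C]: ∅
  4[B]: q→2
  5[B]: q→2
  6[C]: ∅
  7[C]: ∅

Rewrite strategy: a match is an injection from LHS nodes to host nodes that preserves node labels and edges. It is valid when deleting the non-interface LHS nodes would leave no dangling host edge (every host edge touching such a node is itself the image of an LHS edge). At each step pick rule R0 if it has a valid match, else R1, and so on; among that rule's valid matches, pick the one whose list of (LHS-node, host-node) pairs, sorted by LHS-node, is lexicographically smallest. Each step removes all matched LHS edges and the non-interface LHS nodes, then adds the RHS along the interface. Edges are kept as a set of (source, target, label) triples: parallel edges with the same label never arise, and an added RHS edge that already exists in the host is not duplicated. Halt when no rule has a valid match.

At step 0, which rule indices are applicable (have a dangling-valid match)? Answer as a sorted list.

Answer: [R0,R1]

Steps:
R0: 2 valid matches — {0↦2, 1↦6}, {0↦2, 1↦7}
R1: 2 valid matches — {0↦4, 1↦2}, {0↦5, 1↦2}
R2: no valid match — LHS pattern not found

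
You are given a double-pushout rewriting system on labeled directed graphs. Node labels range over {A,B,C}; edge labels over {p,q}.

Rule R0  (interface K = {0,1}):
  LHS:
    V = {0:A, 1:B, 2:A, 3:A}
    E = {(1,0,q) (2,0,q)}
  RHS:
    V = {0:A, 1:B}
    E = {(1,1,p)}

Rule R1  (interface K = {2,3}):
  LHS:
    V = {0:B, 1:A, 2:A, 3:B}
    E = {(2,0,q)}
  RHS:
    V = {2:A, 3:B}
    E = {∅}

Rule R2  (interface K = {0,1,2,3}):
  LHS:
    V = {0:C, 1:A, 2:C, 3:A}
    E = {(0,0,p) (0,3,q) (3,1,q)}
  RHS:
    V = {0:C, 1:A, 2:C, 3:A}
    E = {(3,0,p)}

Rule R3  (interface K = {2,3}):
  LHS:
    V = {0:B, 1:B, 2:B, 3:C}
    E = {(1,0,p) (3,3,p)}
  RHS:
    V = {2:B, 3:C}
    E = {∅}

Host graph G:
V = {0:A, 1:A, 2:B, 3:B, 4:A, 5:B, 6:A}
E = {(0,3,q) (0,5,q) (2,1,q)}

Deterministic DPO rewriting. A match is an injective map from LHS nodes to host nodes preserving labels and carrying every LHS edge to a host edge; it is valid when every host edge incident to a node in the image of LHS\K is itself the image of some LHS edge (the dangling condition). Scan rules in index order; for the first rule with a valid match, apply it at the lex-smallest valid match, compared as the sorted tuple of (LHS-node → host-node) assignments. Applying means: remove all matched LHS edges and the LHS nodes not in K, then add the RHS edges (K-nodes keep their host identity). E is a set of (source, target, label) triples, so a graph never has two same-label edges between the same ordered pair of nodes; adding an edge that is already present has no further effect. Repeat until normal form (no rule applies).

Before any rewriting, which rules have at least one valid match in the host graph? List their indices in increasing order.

Answer: [R1]

Steps:
R0: no valid match — LHS pattern not found
R1: 8 valid matches — {0↦3, 1↦4, 2↦0, 3↦2}, {0↦3, 1↦4, 2↦0, 3↦5}, {0↦3, 1↦6, 2↦0, 3↦2} (+5 more)
R2: no valid match — LHS pattern not found
R3: no valid match — LHS pattern not found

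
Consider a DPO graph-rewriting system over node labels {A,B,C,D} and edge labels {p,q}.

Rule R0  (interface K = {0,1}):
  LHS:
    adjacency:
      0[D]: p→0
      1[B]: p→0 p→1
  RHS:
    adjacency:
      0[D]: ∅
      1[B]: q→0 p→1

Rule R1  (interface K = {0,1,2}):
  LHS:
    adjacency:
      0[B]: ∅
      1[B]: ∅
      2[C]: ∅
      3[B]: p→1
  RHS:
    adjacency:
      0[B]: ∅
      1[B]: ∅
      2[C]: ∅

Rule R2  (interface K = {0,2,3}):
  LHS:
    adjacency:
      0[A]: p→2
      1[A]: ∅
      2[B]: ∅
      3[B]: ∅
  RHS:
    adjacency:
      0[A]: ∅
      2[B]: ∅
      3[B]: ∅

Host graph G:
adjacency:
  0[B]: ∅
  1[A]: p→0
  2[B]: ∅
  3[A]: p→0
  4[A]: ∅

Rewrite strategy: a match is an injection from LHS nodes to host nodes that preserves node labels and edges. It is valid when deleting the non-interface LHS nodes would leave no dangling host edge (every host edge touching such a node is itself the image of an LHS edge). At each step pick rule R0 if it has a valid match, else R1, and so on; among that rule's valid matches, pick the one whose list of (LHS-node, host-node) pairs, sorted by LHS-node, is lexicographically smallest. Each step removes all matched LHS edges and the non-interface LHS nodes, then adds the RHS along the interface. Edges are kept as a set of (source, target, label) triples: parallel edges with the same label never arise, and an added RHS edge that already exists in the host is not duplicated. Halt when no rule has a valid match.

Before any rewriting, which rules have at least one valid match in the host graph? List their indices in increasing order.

Answer: [R2]

Steps:
R0: no valid match — LHS pattern not found
R1: no valid match — LHS pattern not found
R2: 2 valid matches — {0↦1, 1↦4, 2↦0, 3↦2}, {0↦3, 1↦4, 2↦0, 3↦2}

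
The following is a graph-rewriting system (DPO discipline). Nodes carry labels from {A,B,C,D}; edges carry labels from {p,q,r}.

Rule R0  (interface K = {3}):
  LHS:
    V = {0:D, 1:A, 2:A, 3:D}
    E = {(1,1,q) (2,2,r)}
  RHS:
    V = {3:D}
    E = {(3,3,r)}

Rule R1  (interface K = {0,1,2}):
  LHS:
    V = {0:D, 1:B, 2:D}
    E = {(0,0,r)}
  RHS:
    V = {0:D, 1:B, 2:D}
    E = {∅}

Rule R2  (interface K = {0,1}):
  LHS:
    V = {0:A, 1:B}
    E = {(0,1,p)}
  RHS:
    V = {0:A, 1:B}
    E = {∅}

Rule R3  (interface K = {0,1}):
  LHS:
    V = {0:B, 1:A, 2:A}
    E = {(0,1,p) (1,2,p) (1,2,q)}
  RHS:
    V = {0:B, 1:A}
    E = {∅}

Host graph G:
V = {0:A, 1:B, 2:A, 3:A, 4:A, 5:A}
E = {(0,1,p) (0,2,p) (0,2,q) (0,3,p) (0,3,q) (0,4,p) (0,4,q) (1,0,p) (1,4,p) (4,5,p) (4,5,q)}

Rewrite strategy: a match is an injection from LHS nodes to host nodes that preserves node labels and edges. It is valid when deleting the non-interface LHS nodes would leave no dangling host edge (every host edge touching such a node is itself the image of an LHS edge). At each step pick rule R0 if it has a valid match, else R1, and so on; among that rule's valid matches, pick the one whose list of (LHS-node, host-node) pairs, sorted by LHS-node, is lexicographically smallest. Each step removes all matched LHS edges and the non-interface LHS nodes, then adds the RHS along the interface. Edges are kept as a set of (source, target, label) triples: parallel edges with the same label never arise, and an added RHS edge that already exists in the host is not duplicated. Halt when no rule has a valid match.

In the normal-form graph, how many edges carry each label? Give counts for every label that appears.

Answer: p:2 q:2

Rewrite trace:
start.  V:6 E:11  edges: 0-p->1 0-p->2 0-q->2 0-p->3 0-q->3 0-p->4 0-q->4 1-p->0 1-p->4 4-p->5 4-q->5
1. fire R2 via {0↦0, 1↦1}  →  V:6 E:10  edges: 0-p->2 0-q->2 0-p->3 0-q->3 0-p->4 0-q->4 1-p->0 1-p->4 4-p->5 4-q->5
2. fire R3 via {0↦1, 1↦0, 2↦2}  →  V:5 E:7  edges: 0-p->3 0-q->3 0-p->4 0-q->4 1-p->4 4-p->5 4-q->5
3. fire R3 via {0↦1, 1↦4, 2↦5}  →  V:4 E:4  edges: 0-p->3 0-q->3 0-p->4 0-q->4
normal form: no rule applies after step 3
NF edges: [(0, 3, 'p'), (0, 3, 'q'), (0, 4, 'p'), (0, 4, 'q')]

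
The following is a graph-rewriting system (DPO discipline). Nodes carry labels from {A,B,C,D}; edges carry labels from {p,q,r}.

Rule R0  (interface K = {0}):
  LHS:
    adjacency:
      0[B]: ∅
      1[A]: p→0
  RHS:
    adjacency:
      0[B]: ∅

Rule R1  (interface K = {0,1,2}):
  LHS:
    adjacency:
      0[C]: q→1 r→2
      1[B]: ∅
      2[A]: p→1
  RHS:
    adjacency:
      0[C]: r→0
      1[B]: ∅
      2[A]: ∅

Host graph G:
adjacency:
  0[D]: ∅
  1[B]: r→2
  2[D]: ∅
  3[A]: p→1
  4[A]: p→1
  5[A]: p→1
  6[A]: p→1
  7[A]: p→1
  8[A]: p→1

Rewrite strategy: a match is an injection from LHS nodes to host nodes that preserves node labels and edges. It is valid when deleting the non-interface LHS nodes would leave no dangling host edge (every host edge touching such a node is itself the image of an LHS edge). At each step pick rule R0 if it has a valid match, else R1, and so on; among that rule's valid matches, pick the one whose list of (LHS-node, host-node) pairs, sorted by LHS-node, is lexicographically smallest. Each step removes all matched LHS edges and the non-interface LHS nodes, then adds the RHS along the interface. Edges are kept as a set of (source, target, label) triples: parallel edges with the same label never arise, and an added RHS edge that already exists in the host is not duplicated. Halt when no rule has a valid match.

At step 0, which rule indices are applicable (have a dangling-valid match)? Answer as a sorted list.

R0: 6 valid matches — {0↦1, 1↦3}, {0↦1, 1↦4}, {0↦1, 1↦5} (+3 more)
R1: no valid match — LHS pattern not found

Answer: [R0]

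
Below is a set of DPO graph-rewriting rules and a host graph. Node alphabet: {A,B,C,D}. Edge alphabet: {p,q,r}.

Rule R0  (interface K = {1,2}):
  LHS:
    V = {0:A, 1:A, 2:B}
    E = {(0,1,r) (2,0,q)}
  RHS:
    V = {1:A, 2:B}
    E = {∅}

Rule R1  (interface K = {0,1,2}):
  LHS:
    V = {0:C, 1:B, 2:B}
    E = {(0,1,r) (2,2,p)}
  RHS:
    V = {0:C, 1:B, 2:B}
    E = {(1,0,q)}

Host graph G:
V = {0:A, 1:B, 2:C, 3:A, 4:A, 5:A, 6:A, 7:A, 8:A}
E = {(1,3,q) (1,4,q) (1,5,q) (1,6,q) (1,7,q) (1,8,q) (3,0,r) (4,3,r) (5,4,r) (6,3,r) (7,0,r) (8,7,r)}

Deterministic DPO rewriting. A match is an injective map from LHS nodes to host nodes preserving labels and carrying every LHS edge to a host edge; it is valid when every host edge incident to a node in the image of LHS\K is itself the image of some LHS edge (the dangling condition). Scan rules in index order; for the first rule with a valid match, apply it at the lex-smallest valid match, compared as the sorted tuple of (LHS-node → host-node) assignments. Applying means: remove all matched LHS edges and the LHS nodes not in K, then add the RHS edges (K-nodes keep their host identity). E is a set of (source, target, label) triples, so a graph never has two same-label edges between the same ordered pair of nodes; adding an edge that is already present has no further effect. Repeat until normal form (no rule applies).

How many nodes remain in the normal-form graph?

[0] host  ⇒  9 nodes, 12 edges  {1-q->3 1-q->4 1-q->5 1-q->6 1-q->7 1-q->8 3-r->0 4-r->3 5-r->4 6-r->3 7-r->0 8-r->7}
[1] R0 @ {0↦5, 1↦4, 2↦1}  ⇒  8 nodes, 10 edges  {1-q->3 1-q->4 1-q->6 1-q->7 1-q->8 3-r->0 4-r->3 6-r->3 7-r->0 8-r->7}
[2] R0 @ {0↦4, 1↦3, 2↦1}  ⇒  7 nodes, 8 edges  {1-q->3 1-q->6 1-q->7 1-q->8 3-r->0 6-r->3 7-r->0 8-r->7}
[3] R0 @ {0↦6, 1↦3, 2↦1}  ⇒  6 nodes, 6 edges  {1-q->3 1-q->7 1-q->8 3-r->0 7-r->0 8-r->7}
[4] R0 @ {0↦3, 1↦0, 2↦1}  ⇒  5 nodes, 4 edges  {1-q->7 1-q->8 7-r->0 8-r->7}
[5] R0 @ {0↦8, 1↦7, 2↦1}  ⇒  4 nodes, 2 edges  {1-q->7 7-r->0}
[6] R0 @ {0↦7, 1↦0, 2↦1}  ⇒  3 nodes, 0 edges  {∅}
halt: no rule applies after step 6
NF nodes: {0:A, 1:B, 2:C}

Answer: 3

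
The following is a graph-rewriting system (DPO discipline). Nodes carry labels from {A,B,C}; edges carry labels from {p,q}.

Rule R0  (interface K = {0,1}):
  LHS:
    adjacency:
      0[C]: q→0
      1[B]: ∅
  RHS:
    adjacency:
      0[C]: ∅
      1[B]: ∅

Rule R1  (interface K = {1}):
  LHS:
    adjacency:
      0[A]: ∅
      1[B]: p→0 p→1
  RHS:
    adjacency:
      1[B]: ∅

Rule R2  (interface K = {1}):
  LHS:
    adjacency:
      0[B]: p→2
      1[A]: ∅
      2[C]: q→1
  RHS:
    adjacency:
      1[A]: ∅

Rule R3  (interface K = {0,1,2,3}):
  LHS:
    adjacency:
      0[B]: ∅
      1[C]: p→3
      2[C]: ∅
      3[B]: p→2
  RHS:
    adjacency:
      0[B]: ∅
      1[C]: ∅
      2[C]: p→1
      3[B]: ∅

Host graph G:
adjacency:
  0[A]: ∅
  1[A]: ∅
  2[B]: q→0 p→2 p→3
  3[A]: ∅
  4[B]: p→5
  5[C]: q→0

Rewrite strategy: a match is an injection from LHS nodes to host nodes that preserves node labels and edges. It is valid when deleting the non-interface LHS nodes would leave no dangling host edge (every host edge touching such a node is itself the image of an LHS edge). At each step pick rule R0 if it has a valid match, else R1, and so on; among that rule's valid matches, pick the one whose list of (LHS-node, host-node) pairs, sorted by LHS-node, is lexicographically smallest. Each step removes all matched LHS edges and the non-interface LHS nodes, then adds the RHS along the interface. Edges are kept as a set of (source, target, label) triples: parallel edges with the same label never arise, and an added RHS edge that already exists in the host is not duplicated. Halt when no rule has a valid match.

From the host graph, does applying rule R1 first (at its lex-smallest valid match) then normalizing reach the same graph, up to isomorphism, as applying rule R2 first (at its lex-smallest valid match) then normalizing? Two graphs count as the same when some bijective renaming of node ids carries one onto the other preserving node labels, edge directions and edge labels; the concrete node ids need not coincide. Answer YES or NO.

Answer: YES

Rewrite trace:
branch R1-first: apply at {0↦3, 1↦2} → |E|=3, then 1 more step(s) → NF |V|=3 |E|=1 V={0:A, 1:A, 2:B} E=2-q->0
branch R2-first: apply at {0↦4, 1↦0, 2↦5} → |E|=3, then 1 more step(s) → NF |V|=3 |E|=1 V={0:A, 1:A, 2:B} E=2-q->0
graphs isomorphic (equal up to label-preserving node renaming)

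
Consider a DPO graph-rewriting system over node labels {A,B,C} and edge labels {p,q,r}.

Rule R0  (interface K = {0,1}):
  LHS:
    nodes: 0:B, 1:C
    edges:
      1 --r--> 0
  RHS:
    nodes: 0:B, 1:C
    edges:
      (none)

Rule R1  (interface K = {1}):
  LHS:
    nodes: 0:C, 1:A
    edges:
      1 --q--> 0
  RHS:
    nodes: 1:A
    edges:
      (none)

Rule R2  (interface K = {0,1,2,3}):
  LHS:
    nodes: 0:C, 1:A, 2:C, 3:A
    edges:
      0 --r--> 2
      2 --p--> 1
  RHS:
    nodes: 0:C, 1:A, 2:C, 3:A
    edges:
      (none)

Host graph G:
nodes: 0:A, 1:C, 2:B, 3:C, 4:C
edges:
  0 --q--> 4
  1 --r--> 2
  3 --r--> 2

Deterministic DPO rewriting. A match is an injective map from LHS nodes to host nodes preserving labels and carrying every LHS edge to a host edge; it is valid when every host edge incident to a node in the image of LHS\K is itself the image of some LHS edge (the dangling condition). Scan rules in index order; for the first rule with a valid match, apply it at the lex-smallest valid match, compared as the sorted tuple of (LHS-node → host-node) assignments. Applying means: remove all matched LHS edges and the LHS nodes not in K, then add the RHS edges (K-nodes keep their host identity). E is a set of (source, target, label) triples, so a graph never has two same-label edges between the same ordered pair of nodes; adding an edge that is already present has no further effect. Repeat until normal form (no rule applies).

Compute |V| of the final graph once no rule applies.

initial: |V|=5 |E|=3  E = 0-q->4 1-r->2 3-r->2
step 1: apply R0 at {0↦2, 1↦1}  → |V|=5 |E|=2  E = 0-q->4 3-r->2
step 2: apply R0 at {0↦2, 1↦3}  → |V|=5 |E|=1  E = 0-q->4
step 3: apply R1 at {0↦4, 1↦0}  → |V|=4 |E|=0  E = ∅
normal form: no rule applies after step 3
NF nodes: {0:A, 1:C, 2:B, 3:C}

Answer: 4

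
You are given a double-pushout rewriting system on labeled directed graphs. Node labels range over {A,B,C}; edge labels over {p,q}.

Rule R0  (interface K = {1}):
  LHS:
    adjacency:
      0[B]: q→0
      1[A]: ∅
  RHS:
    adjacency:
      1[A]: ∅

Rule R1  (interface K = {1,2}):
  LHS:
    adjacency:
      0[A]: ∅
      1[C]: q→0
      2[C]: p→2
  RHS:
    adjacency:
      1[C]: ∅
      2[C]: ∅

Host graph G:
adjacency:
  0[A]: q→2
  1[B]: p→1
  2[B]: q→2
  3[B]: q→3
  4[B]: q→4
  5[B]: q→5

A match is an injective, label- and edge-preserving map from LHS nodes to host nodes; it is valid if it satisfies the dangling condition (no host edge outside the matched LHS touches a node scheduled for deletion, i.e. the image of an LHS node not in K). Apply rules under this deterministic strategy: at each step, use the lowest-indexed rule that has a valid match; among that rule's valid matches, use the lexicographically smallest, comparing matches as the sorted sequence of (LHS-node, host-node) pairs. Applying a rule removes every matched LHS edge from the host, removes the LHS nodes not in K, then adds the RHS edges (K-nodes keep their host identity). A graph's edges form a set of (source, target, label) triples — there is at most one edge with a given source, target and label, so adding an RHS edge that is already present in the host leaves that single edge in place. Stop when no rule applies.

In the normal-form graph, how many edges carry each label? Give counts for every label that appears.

Answer: p:1 q:2

Derivation:
start.  V:6 E:6  edges: 0-q->2 1-p->1 2-q->2 3-q->3 4-q->4 5-q->5
1. fire R0 via {0↦3, 1↦0}  →  V:5 E:5  edges: 0-q->2 1-p->1 2-q->2 4-q->4 5-q->5
2. fire R0 via {0↦4, 1↦0}  →  V:4 E:4  edges: 0-q->2 1-p->1 2-q->2 5-q->5
3. fire R0 via {0↦5, 1↦0}  →  V:3 E:3  edges: 0-q->2 1-p->1 2-q->2
final graph: no rule applies after step 3
NF edges: [(0, 2, 'q'), (1, 1, 'p'), (2, 2, 'q')]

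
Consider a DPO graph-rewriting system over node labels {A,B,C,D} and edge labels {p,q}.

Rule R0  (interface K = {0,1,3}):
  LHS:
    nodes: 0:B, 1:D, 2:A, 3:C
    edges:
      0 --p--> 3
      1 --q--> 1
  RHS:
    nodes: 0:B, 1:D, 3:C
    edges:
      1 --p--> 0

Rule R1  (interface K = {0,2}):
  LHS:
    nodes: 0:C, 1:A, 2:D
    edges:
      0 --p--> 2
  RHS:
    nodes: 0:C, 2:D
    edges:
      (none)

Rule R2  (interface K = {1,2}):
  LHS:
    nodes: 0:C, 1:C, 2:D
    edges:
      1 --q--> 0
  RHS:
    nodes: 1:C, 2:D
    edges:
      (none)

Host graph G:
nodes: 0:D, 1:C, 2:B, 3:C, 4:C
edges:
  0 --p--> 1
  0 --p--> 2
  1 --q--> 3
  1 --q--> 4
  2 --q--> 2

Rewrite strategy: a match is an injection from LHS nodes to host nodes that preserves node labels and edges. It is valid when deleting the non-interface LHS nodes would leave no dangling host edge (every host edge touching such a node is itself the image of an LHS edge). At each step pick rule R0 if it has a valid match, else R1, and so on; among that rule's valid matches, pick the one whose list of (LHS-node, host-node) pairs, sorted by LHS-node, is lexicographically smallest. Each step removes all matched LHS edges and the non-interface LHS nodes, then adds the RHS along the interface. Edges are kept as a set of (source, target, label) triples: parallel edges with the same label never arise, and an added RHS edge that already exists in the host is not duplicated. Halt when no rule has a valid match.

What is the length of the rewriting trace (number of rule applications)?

initial: |V|=5 |E|=5  E = 0-p->1 0-p->2 1-q->3 1-q->4 2-q->2
step 1: apply R2 at {0↦3, 1↦1, 2↦0}  → |V|=4 |E|=4  E = 0-p->1 0-p->2 1-q->4 2-q->2
step 2: apply R2 at {0↦4, 1↦1, 2↦0}  → |V|=3 |E|=3  E = 0-p->1 0-p->2 2-q->2
final graph: no rule applies after step 2

Answer: 2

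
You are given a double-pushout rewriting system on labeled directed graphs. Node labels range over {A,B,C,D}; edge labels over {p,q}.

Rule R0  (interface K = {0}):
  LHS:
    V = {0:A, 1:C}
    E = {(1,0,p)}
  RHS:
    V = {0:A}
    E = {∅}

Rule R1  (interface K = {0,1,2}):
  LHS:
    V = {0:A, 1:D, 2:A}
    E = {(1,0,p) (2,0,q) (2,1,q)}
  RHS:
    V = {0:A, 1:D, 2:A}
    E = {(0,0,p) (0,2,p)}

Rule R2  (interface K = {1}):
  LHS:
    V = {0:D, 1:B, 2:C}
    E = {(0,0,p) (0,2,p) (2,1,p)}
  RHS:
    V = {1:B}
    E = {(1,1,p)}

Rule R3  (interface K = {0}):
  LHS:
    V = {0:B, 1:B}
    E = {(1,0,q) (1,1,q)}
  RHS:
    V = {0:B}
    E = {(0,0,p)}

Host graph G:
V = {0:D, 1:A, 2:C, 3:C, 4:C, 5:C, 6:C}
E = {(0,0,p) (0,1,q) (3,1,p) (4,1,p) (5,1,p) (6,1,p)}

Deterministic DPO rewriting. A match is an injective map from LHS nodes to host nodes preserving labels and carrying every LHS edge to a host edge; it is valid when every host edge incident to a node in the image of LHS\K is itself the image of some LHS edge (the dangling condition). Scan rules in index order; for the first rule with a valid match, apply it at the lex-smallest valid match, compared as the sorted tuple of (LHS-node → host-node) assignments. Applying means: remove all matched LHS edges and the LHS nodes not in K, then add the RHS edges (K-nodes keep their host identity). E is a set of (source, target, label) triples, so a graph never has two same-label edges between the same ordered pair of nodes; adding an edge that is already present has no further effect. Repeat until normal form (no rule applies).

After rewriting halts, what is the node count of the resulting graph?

start.  V:7 E:6  edges: 0-p->0 0-q->1 3-p->1 4-p->1 5-p->1 6-p->1
1. fire R0 via {0↦1, 1↦3}  →  V:6 E:5  edges: 0-p->0 0-q->1 4-p->1 5-p->1 6-p->1
2. fire R0 via {0↦1, 1↦4}  →  V:5 E:4  edges: 0-p->0 0-q->1 5-p->1 6-p->1
3. fire R0 via {0↦1, 1↦5}  →  V:4 E:3  edges: 0-p->0 0-q->1 6-p->1
4. fire R0 via {0↦1, 1↦6}  →  V:3 E:2  edges: 0-p->0 0-q->1
final graph: no rule applies after step 4
NF nodes: {0:D, 1:A, 2:C}

Answer: 3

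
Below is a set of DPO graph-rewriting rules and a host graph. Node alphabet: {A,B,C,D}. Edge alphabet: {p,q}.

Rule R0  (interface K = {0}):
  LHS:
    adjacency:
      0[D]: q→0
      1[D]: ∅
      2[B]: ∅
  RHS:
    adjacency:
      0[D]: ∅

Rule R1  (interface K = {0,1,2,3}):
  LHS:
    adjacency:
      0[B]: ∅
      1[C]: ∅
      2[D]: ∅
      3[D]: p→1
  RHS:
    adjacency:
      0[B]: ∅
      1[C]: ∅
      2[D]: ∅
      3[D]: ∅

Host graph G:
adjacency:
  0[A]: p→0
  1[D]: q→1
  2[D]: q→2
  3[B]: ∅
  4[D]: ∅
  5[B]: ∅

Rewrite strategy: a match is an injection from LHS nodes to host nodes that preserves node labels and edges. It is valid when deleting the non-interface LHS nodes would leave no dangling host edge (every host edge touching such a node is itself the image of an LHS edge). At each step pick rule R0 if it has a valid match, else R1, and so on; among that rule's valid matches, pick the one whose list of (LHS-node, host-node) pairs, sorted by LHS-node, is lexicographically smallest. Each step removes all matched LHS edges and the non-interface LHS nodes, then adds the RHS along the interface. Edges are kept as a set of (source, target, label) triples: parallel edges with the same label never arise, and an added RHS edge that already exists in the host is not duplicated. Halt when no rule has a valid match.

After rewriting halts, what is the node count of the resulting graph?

[0] host  ⇒  6 nodes, 3 edges  {0-p->0 1-q->1 2-q->2}
[1] R0 @ {0↦1, 1↦4, 2↦3}  ⇒  4 nodes, 2 edges  {0-p->0 2-q->2}
[2] R0 @ {0↦2, 1↦1, 2↦5}  ⇒  2 nodes, 1 edges  {0-p->0}
halt: no rule applies after step 2
NF nodes: {0:A, 2:D}

Answer: 2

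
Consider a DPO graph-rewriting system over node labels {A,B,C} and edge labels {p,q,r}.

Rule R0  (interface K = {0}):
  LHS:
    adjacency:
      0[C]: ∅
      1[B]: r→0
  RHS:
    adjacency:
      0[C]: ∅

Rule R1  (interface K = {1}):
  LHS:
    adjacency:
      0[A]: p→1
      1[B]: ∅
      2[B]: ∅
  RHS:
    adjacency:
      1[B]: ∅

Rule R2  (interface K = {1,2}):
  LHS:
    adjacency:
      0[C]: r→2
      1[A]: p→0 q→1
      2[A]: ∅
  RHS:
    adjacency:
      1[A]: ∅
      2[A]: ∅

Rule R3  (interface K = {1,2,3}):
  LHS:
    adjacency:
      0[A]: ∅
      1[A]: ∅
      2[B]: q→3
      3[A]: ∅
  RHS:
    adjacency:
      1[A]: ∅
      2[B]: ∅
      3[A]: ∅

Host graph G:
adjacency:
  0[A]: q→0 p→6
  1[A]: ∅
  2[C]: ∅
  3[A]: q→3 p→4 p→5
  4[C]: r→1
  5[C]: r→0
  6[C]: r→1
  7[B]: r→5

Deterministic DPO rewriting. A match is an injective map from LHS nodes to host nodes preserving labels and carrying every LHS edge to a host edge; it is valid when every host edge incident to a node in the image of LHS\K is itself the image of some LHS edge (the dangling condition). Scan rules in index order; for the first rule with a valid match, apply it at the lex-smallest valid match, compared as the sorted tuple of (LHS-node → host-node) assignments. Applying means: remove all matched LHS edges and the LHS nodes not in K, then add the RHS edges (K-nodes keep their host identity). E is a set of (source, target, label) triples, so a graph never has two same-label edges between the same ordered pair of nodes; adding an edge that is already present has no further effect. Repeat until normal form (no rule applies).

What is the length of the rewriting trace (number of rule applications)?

start.  V:8 E:9  edges: 0-q->0 0-p->6 3-q->3 3-p->4 3-p->5 4-r->1 5-r->0 6-r->1 7-r->5
1. fire R0 via {0↦5, 1↦7}  →  V:7 E:8  edges: 0-q->0 0-p->6 3-q->3 3-p->4 3-p->5 4-r->1 5-r->0 6-r->1
2. fire R2 via {0↦4, 1↦3, 2↦1}  →  V:6 E:5  edges: 0-q->0 0-p->6 3-p->5 5-r->0 6-r->1
3. fire R2 via {0↦6, 1↦0, 2↦1}  →  V:5 E:2  edges: 3-p->5 5-r->0
normal form: no rule applies after step 3

Answer: 3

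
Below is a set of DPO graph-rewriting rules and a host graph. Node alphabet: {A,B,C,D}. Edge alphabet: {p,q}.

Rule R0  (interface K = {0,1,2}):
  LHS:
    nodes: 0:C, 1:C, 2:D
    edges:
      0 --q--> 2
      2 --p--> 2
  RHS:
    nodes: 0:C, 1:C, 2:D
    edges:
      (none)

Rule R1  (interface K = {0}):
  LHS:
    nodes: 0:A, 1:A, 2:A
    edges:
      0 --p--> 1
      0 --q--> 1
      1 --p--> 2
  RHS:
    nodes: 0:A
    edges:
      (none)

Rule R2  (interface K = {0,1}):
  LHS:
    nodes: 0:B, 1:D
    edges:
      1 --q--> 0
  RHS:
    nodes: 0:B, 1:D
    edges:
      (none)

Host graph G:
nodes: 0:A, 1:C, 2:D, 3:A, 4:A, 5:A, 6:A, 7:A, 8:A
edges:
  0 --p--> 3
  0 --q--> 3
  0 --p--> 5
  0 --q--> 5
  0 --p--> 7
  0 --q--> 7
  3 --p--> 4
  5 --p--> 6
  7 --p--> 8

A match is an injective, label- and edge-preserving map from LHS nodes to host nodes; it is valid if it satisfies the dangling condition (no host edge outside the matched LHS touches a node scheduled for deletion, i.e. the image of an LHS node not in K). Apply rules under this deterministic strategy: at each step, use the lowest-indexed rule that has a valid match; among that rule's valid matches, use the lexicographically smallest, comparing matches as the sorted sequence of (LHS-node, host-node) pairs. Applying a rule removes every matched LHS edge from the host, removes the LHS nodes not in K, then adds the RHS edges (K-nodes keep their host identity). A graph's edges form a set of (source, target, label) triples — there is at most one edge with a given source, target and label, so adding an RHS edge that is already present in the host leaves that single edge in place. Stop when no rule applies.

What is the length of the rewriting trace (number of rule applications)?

initial: |V|=9 |E|=9  E = 0-p->3 0-q->3 0-p->5 0-q->5 0-p->7 0-q->7 3-p->4 5-p->6 7-p->8
step 1: apply R1 at {0↦0, 1↦3, 2↦4}  → |V|=7 |E|=6  E = 0-p->5 0-q->5 0-p->7 0-q->7 5-p->6 7-p->8
step 2: apply R1 at {0↦0, 1↦5, 2↦6}  → |V|=5 |E|=3  E = 0-p->7 0-q->7 7-p->8
step 3: apply R1 at {0↦0, 1↦7, 2↦8}  → |V|=3 |E|=0  E = ∅
final graph: no rule applies after step 3

Answer: 3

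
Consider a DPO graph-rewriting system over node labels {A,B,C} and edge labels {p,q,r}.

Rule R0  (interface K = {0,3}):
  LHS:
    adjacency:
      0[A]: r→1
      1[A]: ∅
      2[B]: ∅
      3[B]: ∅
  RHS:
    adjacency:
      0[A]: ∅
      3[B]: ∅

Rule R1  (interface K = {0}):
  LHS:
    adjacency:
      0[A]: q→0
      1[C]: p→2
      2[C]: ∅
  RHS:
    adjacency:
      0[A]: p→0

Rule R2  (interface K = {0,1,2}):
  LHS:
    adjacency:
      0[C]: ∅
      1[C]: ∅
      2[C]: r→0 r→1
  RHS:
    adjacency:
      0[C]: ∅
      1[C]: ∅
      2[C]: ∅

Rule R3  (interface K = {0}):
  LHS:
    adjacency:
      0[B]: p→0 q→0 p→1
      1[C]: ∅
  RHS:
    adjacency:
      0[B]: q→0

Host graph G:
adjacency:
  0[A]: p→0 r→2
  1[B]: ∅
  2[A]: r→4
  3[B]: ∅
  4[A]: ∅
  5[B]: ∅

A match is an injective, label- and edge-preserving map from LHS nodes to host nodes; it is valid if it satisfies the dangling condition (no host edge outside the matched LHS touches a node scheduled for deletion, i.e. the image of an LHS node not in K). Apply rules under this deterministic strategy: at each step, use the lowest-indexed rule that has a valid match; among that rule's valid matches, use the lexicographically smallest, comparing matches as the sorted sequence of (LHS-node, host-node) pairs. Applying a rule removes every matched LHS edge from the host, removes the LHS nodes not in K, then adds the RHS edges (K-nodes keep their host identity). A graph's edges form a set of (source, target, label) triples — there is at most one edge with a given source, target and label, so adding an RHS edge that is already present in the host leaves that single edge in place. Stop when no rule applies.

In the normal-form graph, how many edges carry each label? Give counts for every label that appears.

Answer: p:1

Rewrite trace:
initial: |V|=6 |E|=3  E = 0-p->0 0-r->2 2-r->4
step 1: apply R0 at {0↦2, 1↦4, 2↦1, 3↦3}  → |V|=4 |E|=2  E = 0-p->0 0-r->2
step 2: apply R0 at {0↦0, 1↦2, 2↦3, 3↦5}  → |V|=2 |E|=1  E = 0-p->0
halt: no rule applies after step 2
NF edges: [(0, 0, 'p')]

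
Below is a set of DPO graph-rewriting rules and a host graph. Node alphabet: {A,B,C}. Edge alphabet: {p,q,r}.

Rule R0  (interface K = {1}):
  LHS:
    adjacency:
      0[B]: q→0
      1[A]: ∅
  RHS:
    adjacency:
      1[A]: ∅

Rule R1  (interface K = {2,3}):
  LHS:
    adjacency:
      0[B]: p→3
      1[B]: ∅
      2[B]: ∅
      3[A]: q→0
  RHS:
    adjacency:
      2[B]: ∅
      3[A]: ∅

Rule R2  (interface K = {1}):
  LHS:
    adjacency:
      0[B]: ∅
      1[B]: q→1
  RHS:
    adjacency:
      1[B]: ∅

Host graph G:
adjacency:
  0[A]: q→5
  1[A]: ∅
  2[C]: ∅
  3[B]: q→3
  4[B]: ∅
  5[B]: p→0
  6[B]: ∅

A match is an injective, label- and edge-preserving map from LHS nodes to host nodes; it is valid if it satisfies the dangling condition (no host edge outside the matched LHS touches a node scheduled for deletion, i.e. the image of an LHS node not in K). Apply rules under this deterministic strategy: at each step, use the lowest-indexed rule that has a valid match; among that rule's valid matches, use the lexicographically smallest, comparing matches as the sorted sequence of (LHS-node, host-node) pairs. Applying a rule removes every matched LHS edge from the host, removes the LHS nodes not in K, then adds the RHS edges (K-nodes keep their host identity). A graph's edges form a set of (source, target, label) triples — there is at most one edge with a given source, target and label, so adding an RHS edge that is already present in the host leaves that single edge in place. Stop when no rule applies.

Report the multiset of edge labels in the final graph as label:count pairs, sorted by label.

initial: |V|=7 |E|=3  E = 0-q->5 3-q->3 5-p->0
step 1: apply R0 at {0↦3, 1↦0}  → |V|=6 |E|=2  E = 0-q->5 5-p->0
step 2: apply R1 at {0↦5, 1↦4, 2↦6, 3↦0}  → |V|=4 |E|=0  E = ∅
final graph: no rule applies after step 2
NF edges: []

Answer: (no edges)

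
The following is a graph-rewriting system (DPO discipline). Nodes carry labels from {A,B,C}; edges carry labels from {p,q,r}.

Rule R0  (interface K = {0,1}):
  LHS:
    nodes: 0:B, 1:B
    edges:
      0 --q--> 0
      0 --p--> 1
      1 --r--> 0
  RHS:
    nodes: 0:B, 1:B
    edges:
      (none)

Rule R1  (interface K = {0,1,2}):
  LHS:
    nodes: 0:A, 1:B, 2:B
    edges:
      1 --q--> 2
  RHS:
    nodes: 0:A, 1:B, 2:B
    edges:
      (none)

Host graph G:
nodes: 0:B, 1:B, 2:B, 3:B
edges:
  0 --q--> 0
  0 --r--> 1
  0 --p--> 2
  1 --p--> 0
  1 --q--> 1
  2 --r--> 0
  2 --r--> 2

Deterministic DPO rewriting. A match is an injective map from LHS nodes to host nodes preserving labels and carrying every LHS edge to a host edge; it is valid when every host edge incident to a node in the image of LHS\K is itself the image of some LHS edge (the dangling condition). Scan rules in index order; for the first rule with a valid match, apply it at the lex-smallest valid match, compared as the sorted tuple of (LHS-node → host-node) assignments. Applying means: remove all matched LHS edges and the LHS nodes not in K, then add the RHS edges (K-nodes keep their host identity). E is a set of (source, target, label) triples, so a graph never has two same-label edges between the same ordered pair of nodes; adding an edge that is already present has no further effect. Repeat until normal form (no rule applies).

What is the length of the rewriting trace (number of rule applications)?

Answer: 2

Rewrite trace:
initial: |V|=4 |E|=7  E = 0-q->0 0-r->1 0-p->2 1-p->0 1-q->1 2-r->0 2-r->2
step 1: apply R0 at {0↦0, 1↦2}  → |V|=4 |E|=4  E = 0-r->1 1-p->0 1-q->1 2-r->2
step 2: apply R0 at {0↦1, 1↦0}  → |V|=4 |E|=1  E = 2-r->2
normal form: no rule applies after step 2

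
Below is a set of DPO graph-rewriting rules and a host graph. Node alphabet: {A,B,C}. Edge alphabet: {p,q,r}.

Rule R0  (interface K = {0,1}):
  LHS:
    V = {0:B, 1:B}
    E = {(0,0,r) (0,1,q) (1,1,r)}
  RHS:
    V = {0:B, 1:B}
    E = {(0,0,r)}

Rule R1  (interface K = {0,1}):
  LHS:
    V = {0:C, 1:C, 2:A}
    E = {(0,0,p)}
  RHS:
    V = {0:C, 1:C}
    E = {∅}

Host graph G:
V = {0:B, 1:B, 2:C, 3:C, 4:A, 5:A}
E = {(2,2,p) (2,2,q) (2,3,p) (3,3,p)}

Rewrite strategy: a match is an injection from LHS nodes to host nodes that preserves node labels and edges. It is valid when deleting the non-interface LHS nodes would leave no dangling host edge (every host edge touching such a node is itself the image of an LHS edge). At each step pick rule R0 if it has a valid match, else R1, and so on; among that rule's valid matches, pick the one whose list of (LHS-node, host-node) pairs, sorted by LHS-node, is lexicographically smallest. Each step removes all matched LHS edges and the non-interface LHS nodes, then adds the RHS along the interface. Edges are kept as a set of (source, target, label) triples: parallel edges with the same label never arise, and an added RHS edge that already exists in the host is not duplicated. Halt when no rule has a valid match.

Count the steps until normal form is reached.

start.  V:6 E:4  edges: 2-p->2 2-q->2 2-p->3 3-p->3
1. fire R1 via {0↦2, 1↦3, 2↦4}  →  V:5 E:3  edges: 2-q->2 2-p->3 3-p->3
2. fire R1 via {0↦3, 1↦2, 2↦5}  →  V:4 E:2  edges: 2-q->2 2-p->3
normal form: no rule applies after step 2

Answer: 2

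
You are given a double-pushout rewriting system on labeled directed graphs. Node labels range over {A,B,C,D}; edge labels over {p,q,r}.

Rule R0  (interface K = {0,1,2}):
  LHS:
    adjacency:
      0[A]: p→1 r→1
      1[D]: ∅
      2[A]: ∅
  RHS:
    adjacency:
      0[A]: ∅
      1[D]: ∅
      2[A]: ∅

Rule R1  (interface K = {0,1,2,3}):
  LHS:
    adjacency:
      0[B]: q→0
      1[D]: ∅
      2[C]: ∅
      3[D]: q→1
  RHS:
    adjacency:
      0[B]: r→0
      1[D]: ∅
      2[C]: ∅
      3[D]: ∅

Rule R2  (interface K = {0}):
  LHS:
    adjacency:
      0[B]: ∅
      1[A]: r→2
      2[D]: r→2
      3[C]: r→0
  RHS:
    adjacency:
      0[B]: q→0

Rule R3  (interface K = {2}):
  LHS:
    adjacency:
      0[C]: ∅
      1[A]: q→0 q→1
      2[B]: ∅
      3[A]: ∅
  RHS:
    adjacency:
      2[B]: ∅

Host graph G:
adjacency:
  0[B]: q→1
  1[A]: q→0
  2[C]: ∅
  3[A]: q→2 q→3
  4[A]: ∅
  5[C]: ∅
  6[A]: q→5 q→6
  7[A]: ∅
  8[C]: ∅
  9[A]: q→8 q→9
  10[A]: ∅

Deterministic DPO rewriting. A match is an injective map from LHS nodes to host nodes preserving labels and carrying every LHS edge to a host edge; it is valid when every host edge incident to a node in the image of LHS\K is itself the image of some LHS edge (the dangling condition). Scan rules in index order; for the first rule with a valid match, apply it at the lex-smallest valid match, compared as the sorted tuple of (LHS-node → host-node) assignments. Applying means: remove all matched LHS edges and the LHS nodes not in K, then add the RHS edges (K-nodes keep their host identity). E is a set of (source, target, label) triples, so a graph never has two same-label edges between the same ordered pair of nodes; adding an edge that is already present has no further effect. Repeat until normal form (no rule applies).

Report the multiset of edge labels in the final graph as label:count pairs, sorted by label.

[0] host  ⇒  11 nodes, 8 edges  {0-q->1 1-q->0 3-q->2 3-q->3 6-q->5 6-q->6 9-q->8 9-q->9}
[1] R3 @ {0↦2, 1↦3, 2↦0, 3↦4}  ⇒  8 nodes, 6 edges  {0-q->1 1-q->0 6-q->5 6-q->6 9-q->8 9-q->9}
[2] R3 @ {0↦5, 1↦6, 2↦0, 3↦7}  ⇒  5 nodes, 4 edges  {0-q->1 1-q->0 9-q->8 9-q->9}
[3] R3 @ {0↦8, 1↦9, 2↦0, 3↦10}  ⇒  2 nodes, 2 edges  {0-q->1 1-q->0}
final graph: no rule applies after step 3
NF edges: [(0, 1, 'q'), (1, 0, 'q')]

Answer: q:2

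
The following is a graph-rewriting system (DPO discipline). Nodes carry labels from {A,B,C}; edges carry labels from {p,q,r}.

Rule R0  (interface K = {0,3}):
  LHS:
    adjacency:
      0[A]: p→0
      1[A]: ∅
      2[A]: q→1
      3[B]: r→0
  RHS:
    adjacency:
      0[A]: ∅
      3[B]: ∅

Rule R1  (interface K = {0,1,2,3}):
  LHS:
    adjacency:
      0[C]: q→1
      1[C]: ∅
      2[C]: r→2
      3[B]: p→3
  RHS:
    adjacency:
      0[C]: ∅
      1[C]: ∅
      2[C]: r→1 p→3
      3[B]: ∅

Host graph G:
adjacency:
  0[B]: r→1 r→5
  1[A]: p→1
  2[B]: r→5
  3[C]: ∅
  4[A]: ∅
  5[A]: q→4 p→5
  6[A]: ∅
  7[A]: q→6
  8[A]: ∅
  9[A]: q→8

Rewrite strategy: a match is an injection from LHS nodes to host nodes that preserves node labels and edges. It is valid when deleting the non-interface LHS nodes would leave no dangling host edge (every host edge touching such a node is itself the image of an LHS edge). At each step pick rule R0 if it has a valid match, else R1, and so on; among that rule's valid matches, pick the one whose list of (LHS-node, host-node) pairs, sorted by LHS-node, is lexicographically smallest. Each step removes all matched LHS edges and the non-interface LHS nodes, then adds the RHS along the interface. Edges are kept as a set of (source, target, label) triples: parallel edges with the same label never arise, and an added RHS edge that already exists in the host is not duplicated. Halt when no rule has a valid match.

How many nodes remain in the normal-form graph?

Answer: 6

Rewrite trace:
initial: |V|=10 |E|=8  E = 0-r->1 0-r->5 1-p->1 2-r->5 5-q->4 5-p->5 7-q->6 9-q->8
step 1: apply R0 at {0↦1, 1↦6, 2↦7, 3↦0}  → |V|=8 |E|=5  E = 0-r->5 2-r->5 5-q->4 5-p->5 9-q->8
step 2: apply R0 at {0↦5, 1↦8, 2↦9, 3↦0}  → |V|=6 |E|=2  E = 2-r->5 5-q->4
normal form: no rule applies after step 2
NF nodes: {0:B, 1:A, 2:B, 3:C, 4:A, 5:A}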